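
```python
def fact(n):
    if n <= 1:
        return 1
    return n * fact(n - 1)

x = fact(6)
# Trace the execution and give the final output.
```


fact(6)
= 6 * fact(5)
= 6 * 5 * fact(4)
= 6 * 5 * 4 * fact(3)
= 6 * 5 * 4 * 3 * fact(2)
= 6 * 5 * 4 * 3 * 2 * fact(1)
= 6 * 5 * 4 * 3 * 2 * 1
= 720


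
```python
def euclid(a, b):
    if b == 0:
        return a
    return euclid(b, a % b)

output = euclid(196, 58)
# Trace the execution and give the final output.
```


euclid(196, 58)
= euclid(58, 196 % 58) = euclid(58, 22)
= euclid(22, 58 % 22) = euclid(22, 14)
= euclid(14, 22 % 14) = euclid(14, 8)
= euclid(8, 14 % 8) = euclid(8, 6)
= euclid(6, 8 % 6) = euclid(6, 2)
= euclid(2, 6 % 2) = euclid(2, 0)
b == 0, return a = 2


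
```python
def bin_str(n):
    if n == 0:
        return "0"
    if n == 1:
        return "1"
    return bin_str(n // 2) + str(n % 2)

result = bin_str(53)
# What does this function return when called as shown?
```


bin_str(53)
= bin_str(26) + "1"
= bin_str(13) + "0" + "1"
= bin_str(6) + "1" + "0" + "1"
= bin_str(3) + "0" + "1" + "0" + "1"
= bin_str(1) + "1" + "0" + "1" + "0" + "1"
= "1" + "1" + "0" + "1" + "0" + "1"
= "110101"


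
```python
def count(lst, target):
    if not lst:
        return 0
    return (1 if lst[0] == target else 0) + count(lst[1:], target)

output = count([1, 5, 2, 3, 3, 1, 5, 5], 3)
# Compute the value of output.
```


count([1, 5, 2, 3, 3, 1, 5, 5], 3)
lst[0]=1 != 3: 0 + count([5, 2, 3, 3, 1, 5, 5], 3)
lst[0]=5 != 3: 0 + count([2, 3, 3, 1, 5, 5], 3)
lst[0]=2 != 3: 0 + count([3, 3, 1, 5, 5], 3)
lst[0]=3 == 3: 1 + count([3, 1, 5, 5], 3)
lst[0]=3 == 3: 1 + count([1, 5, 5], 3)
lst[0]=1 != 3: 0 + count([5, 5], 3)
lst[0]=5 != 3: 0 + count([5], 3)
lst[0]=5 != 3: 0 + count([], 3)
= 2


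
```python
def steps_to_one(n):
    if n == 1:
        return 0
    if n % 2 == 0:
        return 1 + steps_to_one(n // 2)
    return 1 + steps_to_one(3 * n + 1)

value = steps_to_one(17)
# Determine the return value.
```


steps_to_one(17)
17 is odd -> 3*17+1 = 52 -> steps_to_one(52)
52 is even -> steps_to_one(26)
26 is even -> steps_to_one(13)
13 is odd -> 3*13+1 = 40 -> steps_to_one(40)
40 is even -> steps_to_one(20)
20 is even -> steps_to_one(10)
10 is even -> steps_to_one(5)
5 is odd -> 3*5+1 = 16 -> steps_to_one(16)
16 is even -> steps_to_one(8)
8 is even -> steps_to_one(4)
4 is even -> steps_to_one(2)
2 is even -> steps_to_one(1)
Reached 1 after 12 steps
= 12


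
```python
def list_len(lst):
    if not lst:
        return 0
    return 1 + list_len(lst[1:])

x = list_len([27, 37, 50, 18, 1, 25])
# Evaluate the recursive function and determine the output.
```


list_len([27, 37, 50, 18, 1, 25])
= 1 + list_len([37, 50, 18, 1, 25])
= 1 + 1 + list_len([50, 18, 1, 25])
= 1 + 1 + 1 + list_len([18, 1, 25])
= 1 + 1 + 1 + 1 + list_len([1, 25])
= 1 + 1 + 1 + 1 + 1 + list_len([25])
= 1 + 1 + 1 + 1 + 1 + 1 + list_len([])
= 1 + 1 + 1 + 1 + 1 + 1 + 0
= 6


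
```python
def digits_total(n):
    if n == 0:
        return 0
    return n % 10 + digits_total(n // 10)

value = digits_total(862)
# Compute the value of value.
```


digits_total(862)
= 2 + digits_total(86)
= 2 + 6 + digits_total(8)
= 2 + 6 + 8 + digits_total(0)
= 2 + 6 + 8 + 0
= 16


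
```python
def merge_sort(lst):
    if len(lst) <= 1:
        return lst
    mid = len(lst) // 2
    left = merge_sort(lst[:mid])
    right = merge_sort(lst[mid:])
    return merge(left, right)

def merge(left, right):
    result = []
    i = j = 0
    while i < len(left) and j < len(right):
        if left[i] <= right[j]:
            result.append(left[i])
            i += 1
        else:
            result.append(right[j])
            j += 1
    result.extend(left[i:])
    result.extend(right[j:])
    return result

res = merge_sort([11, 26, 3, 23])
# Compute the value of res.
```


merge_sort([11, 26, 3, 23])
Split into [11, 26] and [3, 23]
Left sorted: [11, 26]
Right sorted: [3, 23]
Merge [11, 26] and [3, 23]
= [3, 11, 23, 26]


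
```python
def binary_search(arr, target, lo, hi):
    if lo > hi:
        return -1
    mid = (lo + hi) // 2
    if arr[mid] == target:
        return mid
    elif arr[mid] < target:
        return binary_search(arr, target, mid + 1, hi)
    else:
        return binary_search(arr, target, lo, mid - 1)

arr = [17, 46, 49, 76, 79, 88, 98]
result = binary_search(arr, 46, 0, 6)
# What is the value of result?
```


binary_search(arr, 46, 0, 6)
lo=0, hi=6, mid=3, arr[mid]=76
76 > 46, search left half
lo=0, hi=2, mid=1, arr[mid]=46
arr[1] == 46, found at index 1
= 1


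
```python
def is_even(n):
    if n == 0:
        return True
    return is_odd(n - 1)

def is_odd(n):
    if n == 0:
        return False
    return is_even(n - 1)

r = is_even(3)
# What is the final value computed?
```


is_even(3)
= is_odd(2)
= is_even(1)
= is_odd(0)
n == 0: return False
= False


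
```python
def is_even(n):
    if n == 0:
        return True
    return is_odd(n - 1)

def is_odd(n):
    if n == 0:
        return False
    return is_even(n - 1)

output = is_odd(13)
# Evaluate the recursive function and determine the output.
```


is_odd(13)
= is_even(12)
= is_odd(11)
= is_even(10)
= is_odd(9)
= is_even(8)
= is_odd(7)
= is_even(6)
= is_odd(5)
= is_even(4)
= is_odd(3)
= is_even(2)
= is_odd(1)
= is_even(0)
n == 0: return True
= True


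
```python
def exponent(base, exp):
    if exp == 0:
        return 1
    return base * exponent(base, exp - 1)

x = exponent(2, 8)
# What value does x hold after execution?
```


exponent(2, 8)
= 2 * exponent(2, 7)
= 2 * 2 * exponent(2, 6)
= 2 * 2 * 2 * exponent(2, 5)
= 2 * 2 * 2 * 2 * exponent(2, 4)
= 2 * 2 * 2 * 2 * 2 * exponent(2, 3)
= 2 * 2 * 2 * 2 * 2 * 2 * exponent(2, 2)
= 2 * 2 * 2 * 2 * 2 * 2 * 2 * exponent(2, 1)
= 2 * 2 * 2 * 2 * 2 * 2 * 2 * 2 * exponent(2, 0)
= 2 * 2 * 2 * 2 * 2 * 2 * 2 * 2 * 1
= 256


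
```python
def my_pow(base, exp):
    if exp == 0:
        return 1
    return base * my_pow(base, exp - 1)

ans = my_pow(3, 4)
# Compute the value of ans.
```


my_pow(3, 4)
= 3 * my_pow(3, 3)
= 3 * 3 * my_pow(3, 2)
= 3 * 3 * 3 * my_pow(3, 1)
= 3 * 3 * 3 * 3 * my_pow(3, 0)
= 3 * 3 * 3 * 3 * 1
= 81


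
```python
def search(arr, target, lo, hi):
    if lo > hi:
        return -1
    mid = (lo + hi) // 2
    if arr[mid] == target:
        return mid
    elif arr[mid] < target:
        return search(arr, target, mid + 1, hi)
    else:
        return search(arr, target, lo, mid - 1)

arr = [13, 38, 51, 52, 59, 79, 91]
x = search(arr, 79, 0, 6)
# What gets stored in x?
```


search(arr, 79, 0, 6)
lo=0, hi=6, mid=3, arr[mid]=52
52 < 79, search right half
lo=4, hi=6, mid=5, arr[mid]=79
arr[5] == 79, found at index 5
= 5


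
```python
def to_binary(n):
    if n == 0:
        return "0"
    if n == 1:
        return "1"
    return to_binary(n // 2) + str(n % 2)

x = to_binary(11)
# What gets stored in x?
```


to_binary(11)
= to_binary(5) + "1"
= to_binary(2) + "1" + "1"
= to_binary(1) + "0" + "1" + "1"
= "1" + "0" + "1" + "1"
= "1011"


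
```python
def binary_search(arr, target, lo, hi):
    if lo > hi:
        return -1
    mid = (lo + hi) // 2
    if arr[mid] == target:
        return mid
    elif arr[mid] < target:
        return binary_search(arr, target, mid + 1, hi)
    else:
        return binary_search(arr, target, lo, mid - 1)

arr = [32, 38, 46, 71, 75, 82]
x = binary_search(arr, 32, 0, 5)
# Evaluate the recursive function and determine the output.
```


binary_search(arr, 32, 0, 5)
lo=0, hi=5, mid=2, arr[mid]=46
46 > 32, search left half
lo=0, hi=1, mid=0, arr[mid]=32
arr[0] == 32, found at index 0
= 0


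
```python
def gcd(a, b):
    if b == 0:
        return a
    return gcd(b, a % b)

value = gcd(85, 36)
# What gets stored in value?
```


gcd(85, 36)
= gcd(36, 85 % 36) = gcd(36, 13)
= gcd(13, 36 % 13) = gcd(13, 10)
= gcd(10, 13 % 10) = gcd(10, 3)
= gcd(3, 10 % 3) = gcd(3, 1)
= gcd(1, 3 % 1) = gcd(1, 0)
b == 0, return a = 1


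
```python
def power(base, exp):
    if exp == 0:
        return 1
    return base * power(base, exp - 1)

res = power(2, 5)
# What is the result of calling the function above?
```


power(2, 5)
= 2 * power(2, 4)
= 2 * 2 * power(2, 3)
= 2 * 2 * 2 * power(2, 2)
= 2 * 2 * 2 * 2 * power(2, 1)
= 2 * 2 * 2 * 2 * 2 * power(2, 0)
= 2 * 2 * 2 * 2 * 2 * 1
= 32


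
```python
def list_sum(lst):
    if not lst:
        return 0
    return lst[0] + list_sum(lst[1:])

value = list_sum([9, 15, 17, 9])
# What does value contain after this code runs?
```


list_sum([9, 15, 17, 9])
= 9 + list_sum([15, 17, 9])
= 9 + 15 + list_sum([17, 9])
= 9 + 15 + 17 + list_sum([9])
= 9 + 15 + 17 + 9 + list_sum([])
= 9 + 15 + 17 + 9 + 0
= 50


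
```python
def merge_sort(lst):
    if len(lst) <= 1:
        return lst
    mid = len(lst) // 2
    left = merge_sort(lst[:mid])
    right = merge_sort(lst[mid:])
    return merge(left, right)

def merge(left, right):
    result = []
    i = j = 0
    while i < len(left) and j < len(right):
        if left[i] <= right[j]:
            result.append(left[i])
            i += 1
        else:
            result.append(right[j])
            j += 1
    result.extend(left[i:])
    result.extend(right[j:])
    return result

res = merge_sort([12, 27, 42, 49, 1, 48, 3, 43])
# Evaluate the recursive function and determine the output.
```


merge_sort([12, 27, 42, 49, 1, 48, 3, 43])
Split into [12, 27, 42, 49] and [1, 48, 3, 43]
Left sorted: [12, 27, 42, 49]
Right sorted: [1, 3, 43, 48]
Merge [12, 27, 42, 49] and [1, 3, 43, 48]
= [1, 3, 12, 27, 42, 43, 48, 49]


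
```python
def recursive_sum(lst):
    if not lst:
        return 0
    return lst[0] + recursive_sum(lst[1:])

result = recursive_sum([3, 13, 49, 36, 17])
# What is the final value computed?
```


recursive_sum([3, 13, 49, 36, 17])
= 3 + recursive_sum([13, 49, 36, 17])
= 3 + 13 + recursive_sum([49, 36, 17])
= 3 + 13 + 49 + recursive_sum([36, 17])
= 3 + 13 + 49 + 36 + recursive_sum([17])
= 3 + 13 + 49 + 36 + 17 + recursive_sum([])
= 3 + 13 + 49 + 36 + 17 + 0
= 118


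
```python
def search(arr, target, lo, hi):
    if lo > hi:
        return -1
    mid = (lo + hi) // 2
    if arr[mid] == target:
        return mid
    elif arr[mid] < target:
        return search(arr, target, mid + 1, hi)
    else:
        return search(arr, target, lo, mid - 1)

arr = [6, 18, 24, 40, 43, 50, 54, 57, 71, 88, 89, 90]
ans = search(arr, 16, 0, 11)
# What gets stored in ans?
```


search(arr, 16, 0, 11)
lo=0, hi=11, mid=5, arr[mid]=50
50 > 16, search left half
lo=0, hi=4, mid=2, arr[mid]=24
24 > 16, search left half
lo=0, hi=1, mid=0, arr[mid]=6
6 < 16, search right half
lo=1, hi=1, mid=1, arr[mid]=18
18 > 16, search left half
lo > hi, target not found, return -1
= -1


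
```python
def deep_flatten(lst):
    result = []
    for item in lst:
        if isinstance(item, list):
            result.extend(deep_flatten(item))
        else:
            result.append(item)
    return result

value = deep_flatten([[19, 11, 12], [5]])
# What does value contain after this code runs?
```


deep_flatten([[19, 11, 12], [5]])
Processing each element:
  [19, 11, 12] is a list -> deep_flatten recursively -> [19, 11, 12]
  [5] is a list -> deep_flatten recursively -> [5]
= [19, 11, 12, 5]


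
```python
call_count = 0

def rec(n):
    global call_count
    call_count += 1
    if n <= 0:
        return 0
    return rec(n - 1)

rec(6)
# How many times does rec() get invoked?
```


rec(6) calls rec(5) calls ... calls rec(0)
Total calls: 6 + 1 (for base case) = 7


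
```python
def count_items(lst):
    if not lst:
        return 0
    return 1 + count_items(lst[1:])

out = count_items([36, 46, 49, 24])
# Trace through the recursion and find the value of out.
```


count_items([36, 46, 49, 24])
= 1 + count_items([46, 49, 24])
= 1 + 1 + count_items([49, 24])
= 1 + 1 + 1 + count_items([24])
= 1 + 1 + 1 + 1 + count_items([])
= 1 + 1 + 1 + 1 + 0
= 4


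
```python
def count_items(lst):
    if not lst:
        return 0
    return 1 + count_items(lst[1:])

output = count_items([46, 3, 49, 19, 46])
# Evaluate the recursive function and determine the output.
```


count_items([46, 3, 49, 19, 46])
= 1 + count_items([3, 49, 19, 46])
= 1 + 1 + count_items([49, 19, 46])
= 1 + 1 + 1 + count_items([19, 46])
= 1 + 1 + 1 + 1 + count_items([46])
= 1 + 1 + 1 + 1 + 1 + count_items([])
= 1 + 1 + 1 + 1 + 1 + 0
= 5


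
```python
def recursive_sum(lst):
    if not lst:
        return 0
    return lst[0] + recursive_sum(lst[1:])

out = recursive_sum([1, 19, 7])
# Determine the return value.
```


recursive_sum([1, 19, 7])
= 1 + recursive_sum([19, 7])
= 1 + 19 + recursive_sum([7])
= 1 + 19 + 7 + recursive_sum([])
= 1 + 19 + 7 + 0
= 27


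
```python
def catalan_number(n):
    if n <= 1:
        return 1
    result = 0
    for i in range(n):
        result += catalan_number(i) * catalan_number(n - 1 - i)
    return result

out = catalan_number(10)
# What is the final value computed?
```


catalan_number(10)
= sum of catalan_number(i) * catalan_number(10-1-i) for i in 0..9
First compute sub-values bottom-up:
  catalan_number(0) = 1, catalan_number(1) = 1
  catalan_number(2) = 1*1 + 1*1 = 2
  catalan_number(3) = 1*2 + 1*1 + 2*1 = 5
  catalan_number(4) = 1*5 + 1*2 + 2*1 + 5*1 = 14
  catalan_number(5) = 1*14 + 1*5 + 2*2 + 5*1 + 14*1 = 42
  catalan_number(6) = 1*42 + 1*14 + 2*5 + 5*2 + 14*1 + 42*1 = 132
  catalan_number(7) = 1*132 + 1*42 + 2*14 + 5*5 + 14*2 + 42*1 + 132*1 = 429
  catalan_number(8) = 1*429 + 1*132 + 2*42 + 5*14 + 14*5 + 42*2 + 132*1 + 429*1 = 1430
  catalan_number(9) = 1*1430 + 1*429 + 2*132 + 5*42 + 14*14 + 42*5 + 132*2 + 429*1 + 1430*1 = 4862
Now catalan_number(10):
  catalan_number(0)*catalan_number(9) = 1*4862 = 4862
  catalan_number(1)*catalan_number(8) = 1*1430 = 1430
  catalan_number(2)*catalan_number(7) = 2*429 = 858
  catalan_number(3)*catalan_number(6) = 5*132 = 660
  catalan_number(4)*catalan_number(5) = 14*42 = 588
  catalan_number(5)*catalan_number(4) = 42*14 = 588
  catalan_number(6)*catalan_number(3) = 132*5 = 660
  catalan_number(7)*catalan_number(2) = 429*2 = 858
  catalan_number(8)*catalan_number(1) = 1430*1 = 1430
  catalan_number(9)*catalan_number(0) = 4862*1 = 4862
= 4862 + 1430 + 858 + 660 + 588 + 588 + 660 + 858 + 1430 + 4862
= 16796


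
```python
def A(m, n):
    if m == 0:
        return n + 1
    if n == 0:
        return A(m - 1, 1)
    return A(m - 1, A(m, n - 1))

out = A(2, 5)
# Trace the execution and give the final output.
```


A(2, 5)
= A(1, A(2, 4))
First compute A(2, 4) = 11
= A(1, 11)
= 13


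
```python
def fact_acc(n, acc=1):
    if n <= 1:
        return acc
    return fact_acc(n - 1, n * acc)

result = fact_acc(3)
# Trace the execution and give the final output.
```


fact_acc(3, 1)
= fact_acc(2, 3 * 1) = fact_acc(2, 3)
= fact_acc(1, 2 * 3) = fact_acc(1, 6)
n <= 1, return acc = 6


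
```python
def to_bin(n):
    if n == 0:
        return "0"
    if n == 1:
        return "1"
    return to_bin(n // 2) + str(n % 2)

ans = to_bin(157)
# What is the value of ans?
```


to_bin(157)
= to_bin(78) + "1"
= to_bin(39) + "0" + "1"
= to_bin(19) + "1" + "0" + "1"
= to_bin(9) + "1" + "1" + "0" + "1"
= to_bin(4) + "1" + "1" + "1" + "0" + "1"
= to_bin(2) + "0" + "1" + "1" + "1" + "0" + "1"
= to_bin(1) + "0" + "0" + "1" + "1" + "1" + "0" + "1"
= "1" + "0" + "0" + "1" + "1" + "1" + "0" + "1"
= "10011101"


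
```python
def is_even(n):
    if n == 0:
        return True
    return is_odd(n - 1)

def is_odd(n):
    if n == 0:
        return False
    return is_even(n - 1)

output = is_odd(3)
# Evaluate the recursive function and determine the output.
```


is_odd(3)
= is_even(2)
= is_odd(1)
= is_even(0)
n == 0: return True
= True


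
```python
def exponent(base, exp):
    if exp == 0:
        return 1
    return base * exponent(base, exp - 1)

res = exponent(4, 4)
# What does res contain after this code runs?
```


exponent(4, 4)
= 4 * exponent(4, 3)
= 4 * 4 * exponent(4, 2)
= 4 * 4 * 4 * exponent(4, 1)
= 4 * 4 * 4 * 4 * exponent(4, 0)
= 4 * 4 * 4 * 4 * 1
= 256


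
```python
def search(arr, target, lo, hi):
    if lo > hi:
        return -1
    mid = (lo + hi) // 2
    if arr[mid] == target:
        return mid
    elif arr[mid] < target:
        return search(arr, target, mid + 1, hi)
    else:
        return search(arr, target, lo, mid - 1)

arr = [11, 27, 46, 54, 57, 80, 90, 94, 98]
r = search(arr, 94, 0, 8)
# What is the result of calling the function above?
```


search(arr, 94, 0, 8)
lo=0, hi=8, mid=4, arr[mid]=57
57 < 94, search right half
lo=5, hi=8, mid=6, arr[mid]=90
90 < 94, search right half
lo=7, hi=8, mid=7, arr[mid]=94
arr[7] == 94, found at index 7
= 7


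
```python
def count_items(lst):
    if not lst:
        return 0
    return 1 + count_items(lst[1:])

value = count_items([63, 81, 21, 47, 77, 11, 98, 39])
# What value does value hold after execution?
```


count_items([63, 81, 21, 47, 77, 11, 98, 39])
= 1 + count_items([81, 21, 47, 77, 11, 98, 39])
= 1 + 1 + count_items([21, 47, 77, 11, 98, 39])
= 1 + 1 + 1 + count_items([47, 77, 11, 98, 39])
= 1 + 1 + 1 + 1 + count_items([77, 11, 98, 39])
= 1 + 1 + 1 + 1 + 1 + count_items([11, 98, 39])
= 1 + 1 + 1 + 1 + 1 + 1 + count_items([98, 39])
= 1 + 1 + 1 + 1 + 1 + 1 + 1 + count_items([39])
= 1 + 1 + 1 + 1 + 1 + 1 + 1 + 1 + count_items([])
= 1 + 1 + 1 + 1 + 1 + 1 + 1 + 1 + 0
= 8


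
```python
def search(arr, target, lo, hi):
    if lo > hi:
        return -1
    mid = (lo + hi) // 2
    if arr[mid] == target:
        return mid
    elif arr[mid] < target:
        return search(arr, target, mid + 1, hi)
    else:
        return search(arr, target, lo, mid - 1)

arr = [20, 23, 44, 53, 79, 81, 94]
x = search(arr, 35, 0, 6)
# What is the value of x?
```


search(arr, 35, 0, 6)
lo=0, hi=6, mid=3, arr[mid]=53
53 > 35, search left half
lo=0, hi=2, mid=1, arr[mid]=23
23 < 35, search right half
lo=2, hi=2, mid=2, arr[mid]=44
44 > 35, search left half
lo > hi, target not found, return -1
= -1


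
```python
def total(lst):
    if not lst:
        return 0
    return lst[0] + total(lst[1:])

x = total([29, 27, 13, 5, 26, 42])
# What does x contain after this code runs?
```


total([29, 27, 13, 5, 26, 42])
= 29 + total([27, 13, 5, 26, 42])
= 29 + 27 + total([13, 5, 26, 42])
= 29 + 27 + 13 + total([5, 26, 42])
= 29 + 27 + 13 + 5 + total([26, 42])
= 29 + 27 + 13 + 5 + 26 + total([42])
= 29 + 27 + 13 + 5 + 26 + 42 + total([])
= 29 + 27 + 13 + 5 + 26 + 42 + 0
= 142


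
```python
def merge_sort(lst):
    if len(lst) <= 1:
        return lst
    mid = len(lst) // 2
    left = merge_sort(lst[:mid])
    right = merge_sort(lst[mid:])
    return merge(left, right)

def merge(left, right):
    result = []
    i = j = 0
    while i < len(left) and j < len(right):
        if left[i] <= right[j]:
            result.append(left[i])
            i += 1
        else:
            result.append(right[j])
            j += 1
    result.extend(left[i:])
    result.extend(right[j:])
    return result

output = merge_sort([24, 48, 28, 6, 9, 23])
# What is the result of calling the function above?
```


merge_sort([24, 48, 28, 6, 9, 23])
Split into [24, 48, 28] and [6, 9, 23]
Left sorted: [24, 28, 48]
Right sorted: [6, 9, 23]
Merge [24, 28, 48] and [6, 9, 23]
= [6, 9, 23, 24, 28, 48]


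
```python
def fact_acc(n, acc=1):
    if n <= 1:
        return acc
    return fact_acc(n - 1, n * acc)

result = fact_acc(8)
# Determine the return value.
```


fact_acc(8, 1)
= fact_acc(7, 8 * 1) = fact_acc(7, 8)
= fact_acc(6, 7 * 8) = fact_acc(6, 56)
= fact_acc(5, 6 * 56) = fact_acc(5, 336)
= fact_acc(4, 5 * 336) = fact_acc(4, 1680)
= fact_acc(3, 4 * 1680) = fact_acc(3, 6720)
= fact_acc(2, 3 * 6720) = fact_acc(2, 20160)
= fact_acc(1, 2 * 20160) = fact_acc(1, 40320)
n <= 1, return acc = 40320


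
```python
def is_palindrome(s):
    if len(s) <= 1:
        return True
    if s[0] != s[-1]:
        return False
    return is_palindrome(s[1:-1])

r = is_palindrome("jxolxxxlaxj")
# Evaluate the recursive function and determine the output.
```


is_palindrome("jxolxxxlaxj")
"jxolxxxlaxj": s[0]='j' == s[-1]='j' -> is_palindrome("xolxxxlax")
"xolxxxlax": s[0]='x' == s[-1]='x' -> is_palindrome("olxxxla")
"olxxxla": s[0]='o' != s[-1]='a' -> False
= False


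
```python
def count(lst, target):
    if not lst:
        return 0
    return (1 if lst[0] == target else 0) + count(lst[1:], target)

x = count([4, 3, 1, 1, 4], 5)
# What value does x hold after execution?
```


count([4, 3, 1, 1, 4], 5)
lst[0]=4 != 5: 0 + count([3, 1, 1, 4], 5)
lst[0]=3 != 5: 0 + count([1, 1, 4], 5)
lst[0]=1 != 5: 0 + count([1, 4], 5)
lst[0]=1 != 5: 0 + count([4], 5)
lst[0]=4 != 5: 0 + count([], 5)
= 0


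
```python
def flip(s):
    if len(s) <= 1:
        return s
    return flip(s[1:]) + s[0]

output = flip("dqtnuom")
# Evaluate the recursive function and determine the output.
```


flip("dqtnuom")
= flip("qtnuom") + "d"
= flip("tnuom") + "q" + "d"
= flip("nuom") + "t" + "q" + "d"
= flip("uom") + "n" + "t" + "q" + "d"
= flip("om") + "u" + "n" + "t" + "q" + "d"
= flip("m") + "o" + "u" + "n" + "t" + "q" + "d"
= "m" + "o" + "u" + "n" + "t" + "q" + "d"
= "mountqd"


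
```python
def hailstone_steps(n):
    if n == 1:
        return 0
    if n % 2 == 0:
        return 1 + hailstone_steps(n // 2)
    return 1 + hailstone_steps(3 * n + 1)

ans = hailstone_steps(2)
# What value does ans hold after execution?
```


hailstone_steps(2)
2 is even -> hailstone_steps(1)
Reached 1 after 1 steps
= 1


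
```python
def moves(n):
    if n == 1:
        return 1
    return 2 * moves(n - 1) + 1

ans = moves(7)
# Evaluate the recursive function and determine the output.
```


moves(7)
= 2 * moves(6) + 1
= 2 * (2 * moves(5) + 1) + 1
= 2 * (2 * (2 * moves(4) + 1) + 1) + 1
= 2 * (2 * (2 * (2 * moves(3) + 1) + 1) + 1) + 1
= 2 * (2 * (2 * (2 * (2 * moves(2) + 1) + 1) + 1) + 1) + 1
= 2 * (2 * (2 * (2 * (2 * (2 * moves(1) + 1) + 1) + 1) + 1) + 1) + 1
Now compute bottom-up:
moves(1) = 1
moves(2) = 2 * 1 + 1 = 3
moves(3) = 2 * 3 + 1 = 7
moves(4) = 2 * 7 + 1 = 15
moves(5) = 2 * 15 + 1 = 31
moves(6) = 2 * 31 + 1 = 63
moves(7) = 2 * 63 + 1 = 127
= 127


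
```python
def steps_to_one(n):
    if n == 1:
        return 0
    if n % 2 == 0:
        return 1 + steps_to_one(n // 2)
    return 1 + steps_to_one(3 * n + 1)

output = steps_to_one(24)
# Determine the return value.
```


steps_to_one(24)
24 is even -> steps_to_one(12)
12 is even -> steps_to_one(6)
6 is even -> steps_to_one(3)
3 is odd -> 3*3+1 = 10 -> steps_to_one(10)
10 is even -> steps_to_one(5)
5 is odd -> 3*5+1 = 16 -> steps_to_one(16)
16 is even -> steps_to_one(8)
8 is even -> steps_to_one(4)
4 is even -> steps_to_one(2)
2 is even -> steps_to_one(1)
Reached 1 after 10 steps
= 10


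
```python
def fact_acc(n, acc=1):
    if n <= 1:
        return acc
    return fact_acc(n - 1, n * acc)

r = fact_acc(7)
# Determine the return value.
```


fact_acc(7, 1)
= fact_acc(6, 7 * 1) = fact_acc(6, 7)
= fact_acc(5, 6 * 7) = fact_acc(5, 42)
= fact_acc(4, 5 * 42) = fact_acc(4, 210)
= fact_acc(3, 4 * 210) = fact_acc(3, 840)
= fact_acc(2, 3 * 840) = fact_acc(2, 2520)
= fact_acc(1, 2 * 2520) = fact_acc(1, 5040)
n <= 1, return acc = 5040


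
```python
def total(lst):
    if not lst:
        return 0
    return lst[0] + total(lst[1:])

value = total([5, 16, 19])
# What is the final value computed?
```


total([5, 16, 19])
= 5 + total([16, 19])
= 5 + 16 + total([19])
= 5 + 16 + 19 + total([])
= 5 + 16 + 19 + 0
= 40


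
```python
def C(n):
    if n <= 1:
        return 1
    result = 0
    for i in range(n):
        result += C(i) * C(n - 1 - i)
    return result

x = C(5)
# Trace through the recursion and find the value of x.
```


C(5)
= sum of C(i) * C(5-1-i) for i in 0..4
First compute sub-values bottom-up:
  C(0) = 1, C(1) = 1
  C(2) = 1*1 + 1*1 = 2
  C(3) = 1*2 + 1*1 + 2*1 = 5
  C(4) = 1*5 + 1*2 + 2*1 + 5*1 = 14
Now C(5):
  C(0)*C(4) = 1*14 = 14
  C(1)*C(3) = 1*5 = 5
  C(2)*C(2) = 2*2 = 4
  C(3)*C(1) = 5*1 = 5
  C(4)*C(0) = 14*1 = 14
= 14 + 5 + 4 + 5 + 14
= 42


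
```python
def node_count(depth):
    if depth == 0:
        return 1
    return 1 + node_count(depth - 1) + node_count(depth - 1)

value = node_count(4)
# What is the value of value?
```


node_count(4)
= 1 + node_count(3) + node_count(3)
= 1 + 2 * node_count(3)
node_count(k) = 2^(k+1) - 1
node_count(0) = 1
node_count(1) = 3
node_count(2) = 7
node_count(3) = 15
node_count(4) = 31
node_count(4) = 2^5 - 1 = 31


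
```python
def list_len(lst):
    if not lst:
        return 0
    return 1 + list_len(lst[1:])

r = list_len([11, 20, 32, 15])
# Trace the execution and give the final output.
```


list_len([11, 20, 32, 15])
= 1 + list_len([20, 32, 15])
= 1 + 1 + list_len([32, 15])
= 1 + 1 + 1 + list_len([15])
= 1 + 1 + 1 + 1 + list_len([])
= 1 + 1 + 1 + 1 + 0
= 4


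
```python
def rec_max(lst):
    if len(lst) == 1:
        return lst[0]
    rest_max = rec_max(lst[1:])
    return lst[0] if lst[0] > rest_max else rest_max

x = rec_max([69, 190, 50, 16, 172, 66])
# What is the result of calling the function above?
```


rec_max([69, 190, 50, 16, 172, 66])
= compare 69 with rec_max([190, 50, 16, 172, 66])
= compare 190 with rec_max([50, 16, 172, 66])
= compare 50 with rec_max([16, 172, 66])
= compare 16 with rec_max([172, 66])
= compare 172 with rec_max([66])
Base: rec_max([66]) = 66
compare 172 with 66: max = 172
compare 16 with 172: max = 172
compare 50 with 172: max = 172
compare 190 with 172: max = 190
compare 69 with 190: max = 190
= 190


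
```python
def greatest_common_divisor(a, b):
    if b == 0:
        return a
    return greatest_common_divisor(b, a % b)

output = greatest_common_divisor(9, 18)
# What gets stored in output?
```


greatest_common_divisor(9, 18)
= greatest_common_divisor(18, 9 % 18) = greatest_common_divisor(18, 9)
= greatest_common_divisor(9, 18 % 9) = greatest_common_divisor(9, 0)
b == 0, return a = 9


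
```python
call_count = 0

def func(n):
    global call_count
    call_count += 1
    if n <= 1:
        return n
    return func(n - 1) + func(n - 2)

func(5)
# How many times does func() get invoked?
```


func(5) calls func(4) and func(3); each non-base call branches into two more.
Let C(k) = total number of calls made by func(k), including the call to func(k) itself.
Base cases: C(0) = 1, C(1) = 1
Recurrence: C(k) = 1 + C(k-1) + C(k-2)
  C(2) = 1 + C(1) + C(0) = 1 + 1 + 1 = 3
  C(3) = 1 + C(2) + C(1) = 1 + 3 + 1 = 5
  C(4) = 1 + C(3) + C(2) = 1 + 5 + 3 = 9
  C(5) = 1 + C(4) + C(3) = 1 + 9 + 5 = 15
Total calls = C(5) = 15


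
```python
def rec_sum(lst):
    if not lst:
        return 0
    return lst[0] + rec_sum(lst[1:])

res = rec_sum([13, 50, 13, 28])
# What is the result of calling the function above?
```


rec_sum([13, 50, 13, 28])
= 13 + rec_sum([50, 13, 28])
= 13 + 50 + rec_sum([13, 28])
= 13 + 50 + 13 + rec_sum([28])
= 13 + 50 + 13 + 28 + rec_sum([])
= 13 + 50 + 13 + 28 + 0
= 104


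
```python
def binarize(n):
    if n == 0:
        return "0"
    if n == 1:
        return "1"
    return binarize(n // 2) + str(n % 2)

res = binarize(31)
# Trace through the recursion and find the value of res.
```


binarize(31)
= binarize(15) + "1"
= binarize(7) + "1" + "1"
= binarize(3) + "1" + "1" + "1"
= binarize(1) + "1" + "1" + "1" + "1"
= "1" + "1" + "1" + "1" + "1"
= "11111"


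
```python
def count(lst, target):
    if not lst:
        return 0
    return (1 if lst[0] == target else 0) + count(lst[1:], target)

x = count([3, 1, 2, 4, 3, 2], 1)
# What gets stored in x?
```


count([3, 1, 2, 4, 3, 2], 1)
lst[0]=3 != 1: 0 + count([1, 2, 4, 3, 2], 1)
lst[0]=1 == 1: 1 + count([2, 4, 3, 2], 1)
lst[0]=2 != 1: 0 + count([4, 3, 2], 1)
lst[0]=4 != 1: 0 + count([3, 2], 1)
lst[0]=3 != 1: 0 + count([2], 1)
lst[0]=2 != 1: 0 + count([], 1)
= 1


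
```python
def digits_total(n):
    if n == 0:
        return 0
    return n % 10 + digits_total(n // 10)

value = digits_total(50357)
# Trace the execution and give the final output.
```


digits_total(50357)
= 7 + digits_total(5035)
= 7 + 5 + digits_total(503)
= 7 + 5 + 3 + digits_total(50)
= 7 + 5 + 3 + 0 + digits_total(5)
= 7 + 5 + 3 + 0 + 5 + digits_total(0)
= 7 + 5 + 3 + 0 + 5 + 0
= 20


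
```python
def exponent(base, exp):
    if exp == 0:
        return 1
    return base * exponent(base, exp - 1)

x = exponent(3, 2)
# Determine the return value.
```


exponent(3, 2)
= 3 * exponent(3, 1)
= 3 * 3 * exponent(3, 0)
= 3 * 3 * 1
= 9


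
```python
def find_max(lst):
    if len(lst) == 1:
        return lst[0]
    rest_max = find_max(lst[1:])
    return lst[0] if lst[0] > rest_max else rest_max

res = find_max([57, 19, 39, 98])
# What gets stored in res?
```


find_max([57, 19, 39, 98])
= compare 57 with find_max([19, 39, 98])
= compare 19 with find_max([39, 98])
= compare 39 with find_max([98])
Base: find_max([98]) = 98
compare 39 with 98: max = 98
compare 19 with 98: max = 98
compare 57 with 98: max = 98
= 98


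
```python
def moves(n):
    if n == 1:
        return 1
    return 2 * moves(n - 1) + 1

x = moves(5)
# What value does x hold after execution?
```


moves(5)
= 2 * moves(4) + 1
= 2 * (2 * moves(3) + 1) + 1
= 2 * (2 * (2 * moves(2) + 1) + 1) + 1
= 2 * (2 * (2 * (2 * moves(1) + 1) + 1) + 1) + 1
Now compute bottom-up:
moves(1) = 1
moves(2) = 2 * 1 + 1 = 3
moves(3) = 2 * 3 + 1 = 7
moves(4) = 2 * 7 + 1 = 15
moves(5) = 2 * 15 + 1 = 31
= 31


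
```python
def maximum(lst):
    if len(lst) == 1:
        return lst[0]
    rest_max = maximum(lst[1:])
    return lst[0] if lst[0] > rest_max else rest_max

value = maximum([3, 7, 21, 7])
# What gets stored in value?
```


maximum([3, 7, 21, 7])
= compare 3 with maximum([7, 21, 7])
= compare 7 with maximum([21, 7])
= compare 21 with maximum([7])
Base: maximum([7]) = 7
compare 21 with 7: max = 21
compare 7 with 21: max = 21
compare 3 with 21: max = 21
= 21


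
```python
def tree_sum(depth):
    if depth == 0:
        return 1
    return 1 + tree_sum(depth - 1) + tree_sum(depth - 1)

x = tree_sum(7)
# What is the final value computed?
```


tree_sum(7)
= 1 + tree_sum(6) + tree_sum(6)
= 1 + 2 * tree_sum(6)
tree_sum(k) = 2^(k+1) - 1
tree_sum(0) = 1
tree_sum(1) = 3
tree_sum(2) = 7
tree_sum(3) = 15
tree_sum(4) = 31
tree_sum(7) = 2^8 - 1 = 255


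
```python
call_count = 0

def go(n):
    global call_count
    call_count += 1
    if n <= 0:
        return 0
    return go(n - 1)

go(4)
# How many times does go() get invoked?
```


go(4) calls go(3) calls ... calls go(0)
Total calls: 4 + 1 (for base case) = 5


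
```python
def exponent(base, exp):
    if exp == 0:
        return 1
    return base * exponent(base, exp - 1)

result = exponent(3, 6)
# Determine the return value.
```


exponent(3, 6)
= 3 * exponent(3, 5)
= 3 * 3 * exponent(3, 4)
= 3 * 3 * 3 * exponent(3, 3)
= 3 * 3 * 3 * 3 * exponent(3, 2)
= 3 * 3 * 3 * 3 * 3 * exponent(3, 1)
= 3 * 3 * 3 * 3 * 3 * 3 * exponent(3, 0)
= 3 * 3 * 3 * 3 * 3 * 3 * 1
= 729


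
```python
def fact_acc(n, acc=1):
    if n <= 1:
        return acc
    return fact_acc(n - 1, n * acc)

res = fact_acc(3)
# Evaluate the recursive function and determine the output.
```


fact_acc(3, 1)
= fact_acc(2, 3 * 1) = fact_acc(2, 3)
= fact_acc(1, 2 * 3) = fact_acc(1, 6)
n <= 1, return acc = 6


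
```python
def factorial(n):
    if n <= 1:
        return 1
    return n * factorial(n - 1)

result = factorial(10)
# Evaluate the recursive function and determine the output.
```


factorial(10)
= 10 * factorial(9)
= 10 * 9 * factorial(8)
= 10 * 9 * 8 * factorial(7)
= 10 * 9 * 8 * 7 * factorial(6)
= 10 * 9 * 8 * 7 * 6 * factorial(5)
= 10 * 9 * 8 * 7 * 6 * 5 * factorial(4)
= 10 * 9 * 8 * 7 * 6 * 5 * 4 * factorial(3)
= 10 * 9 * 8 * 7 * 6 * 5 * 4 * 3 * factorial(2)
= 10 * 9 * 8 * 7 * 6 * 5 * 4 * 3 * 2 * factorial(1)
= 10 * 9 * 8 * 7 * 6 * 5 * 4 * 3 * 2 * 1
= 3628800


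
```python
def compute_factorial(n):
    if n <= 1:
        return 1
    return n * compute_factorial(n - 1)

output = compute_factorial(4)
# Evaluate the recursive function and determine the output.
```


compute_factorial(4)
= 4 * compute_factorial(3)
= 4 * 3 * compute_factorial(2)
= 4 * 3 * 2 * compute_factorial(1)
= 4 * 3 * 2 * 1
= 24


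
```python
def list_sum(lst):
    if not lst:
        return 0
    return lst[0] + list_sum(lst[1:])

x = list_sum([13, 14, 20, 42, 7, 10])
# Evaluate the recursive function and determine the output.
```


list_sum([13, 14, 20, 42, 7, 10])
= 13 + list_sum([14, 20, 42, 7, 10])
= 13 + 14 + list_sum([20, 42, 7, 10])
= 13 + 14 + 20 + list_sum([42, 7, 10])
= 13 + 14 + 20 + 42 + list_sum([7, 10])
= 13 + 14 + 20 + 42 + 7 + list_sum([10])
= 13 + 14 + 20 + 42 + 7 + 10 + list_sum([])
= 13 + 14 + 20 + 42 + 7 + 10 + 0
= 106


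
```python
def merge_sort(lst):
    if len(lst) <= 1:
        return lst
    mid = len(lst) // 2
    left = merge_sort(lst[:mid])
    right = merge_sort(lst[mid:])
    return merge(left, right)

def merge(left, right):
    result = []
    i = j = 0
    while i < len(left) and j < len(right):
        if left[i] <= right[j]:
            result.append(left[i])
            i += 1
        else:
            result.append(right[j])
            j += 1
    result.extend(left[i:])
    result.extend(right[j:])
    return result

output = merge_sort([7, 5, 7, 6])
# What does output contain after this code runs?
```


merge_sort([7, 5, 7, 6])
Split into [7, 5] and [7, 6]
Left sorted: [5, 7]
Right sorted: [6, 7]
Merge [5, 7] and [6, 7]
= [5, 6, 7, 7]


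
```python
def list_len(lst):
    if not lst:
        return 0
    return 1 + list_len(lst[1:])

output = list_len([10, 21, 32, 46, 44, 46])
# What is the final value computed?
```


list_len([10, 21, 32, 46, 44, 46])
= 1 + list_len([21, 32, 46, 44, 46])
= 1 + 1 + list_len([32, 46, 44, 46])
= 1 + 1 + 1 + list_len([46, 44, 46])
= 1 + 1 + 1 + 1 + list_len([44, 46])
= 1 + 1 + 1 + 1 + 1 + list_len([46])
= 1 + 1 + 1 + 1 + 1 + 1 + list_len([])
= 1 + 1 + 1 + 1 + 1 + 1 + 0
= 6


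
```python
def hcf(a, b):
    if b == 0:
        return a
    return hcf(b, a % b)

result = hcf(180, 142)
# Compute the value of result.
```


hcf(180, 142)
= hcf(142, 180 % 142) = hcf(142, 38)
= hcf(38, 142 % 38) = hcf(38, 28)
= hcf(28, 38 % 28) = hcf(28, 10)
= hcf(10, 28 % 10) = hcf(10, 8)
= hcf(8, 10 % 8) = hcf(8, 2)
= hcf(2, 8 % 2) = hcf(2, 0)
b == 0, return a = 2


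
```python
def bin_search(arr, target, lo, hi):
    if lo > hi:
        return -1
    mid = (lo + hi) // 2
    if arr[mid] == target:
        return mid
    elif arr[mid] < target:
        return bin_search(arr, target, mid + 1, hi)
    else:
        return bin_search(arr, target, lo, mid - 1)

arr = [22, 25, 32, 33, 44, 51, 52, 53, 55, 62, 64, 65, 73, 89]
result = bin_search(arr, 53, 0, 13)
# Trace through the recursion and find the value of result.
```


bin_search(arr, 53, 0, 13)
lo=0, hi=13, mid=6, arr[mid]=52
52 < 53, search right half
lo=7, hi=13, mid=10, arr[mid]=64
64 > 53, search left half
lo=7, hi=9, mid=8, arr[mid]=55
55 > 53, search left half
lo=7, hi=7, mid=7, arr[mid]=53
arr[7] == 53, found at index 7
= 7


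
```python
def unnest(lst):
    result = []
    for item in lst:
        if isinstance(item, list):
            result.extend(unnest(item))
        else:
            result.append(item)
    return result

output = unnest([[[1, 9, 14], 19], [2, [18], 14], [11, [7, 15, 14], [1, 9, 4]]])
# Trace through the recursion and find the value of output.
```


unnest([[[1, 9, 14], 19], [2, [18], 14], [11, [7, 15, 14], [1, 9, 4]]])
Processing each element:
  [[1, 9, 14], 19] is a list -> unnest recursively -> [1, 9, 14, 19]
  [2, [18], 14] is a list -> unnest recursively -> [2, 18, 14]
  [11, [7, 15, 14], [1, 9, 4]] is a list -> unnest recursively -> [11, 7, 15, 14, 1, 9, 4]
= [1, 9, 14, 19, 2, 18, 14, 11, 7, 15, 14, 1, 9, 4]


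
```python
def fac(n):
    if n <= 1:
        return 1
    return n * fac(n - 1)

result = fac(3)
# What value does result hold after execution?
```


fac(3)
= 3 * fac(2)
= 3 * 2 * fac(1)
= 3 * 2 * 1
= 6


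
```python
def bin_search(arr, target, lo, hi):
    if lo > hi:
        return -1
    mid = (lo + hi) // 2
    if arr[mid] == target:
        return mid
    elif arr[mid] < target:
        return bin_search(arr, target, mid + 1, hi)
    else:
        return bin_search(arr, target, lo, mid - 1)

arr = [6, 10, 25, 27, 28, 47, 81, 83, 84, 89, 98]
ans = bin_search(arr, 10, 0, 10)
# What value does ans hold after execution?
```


bin_search(arr, 10, 0, 10)
lo=0, hi=10, mid=5, arr[mid]=47
47 > 10, search left half
lo=0, hi=4, mid=2, arr[mid]=25
25 > 10, search left half
lo=0, hi=1, mid=0, arr[mid]=6
6 < 10, search right half
lo=1, hi=1, mid=1, arr[mid]=10
arr[1] == 10, found at index 1
= 1


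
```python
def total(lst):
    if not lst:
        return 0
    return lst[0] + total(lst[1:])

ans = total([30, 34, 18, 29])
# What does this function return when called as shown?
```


total([30, 34, 18, 29])
= 30 + total([34, 18, 29])
= 30 + 34 + total([18, 29])
= 30 + 34 + 18 + total([29])
= 30 + 34 + 18 + 29 + total([])
= 30 + 34 + 18 + 29 + 0
= 111


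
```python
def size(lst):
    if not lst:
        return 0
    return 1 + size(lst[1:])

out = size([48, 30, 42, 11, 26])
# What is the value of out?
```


size([48, 30, 42, 11, 26])
= 1 + size([30, 42, 11, 26])
= 1 + 1 + size([42, 11, 26])
= 1 + 1 + 1 + size([11, 26])
= 1 + 1 + 1 + 1 + size([26])
= 1 + 1 + 1 + 1 + 1 + size([])
= 1 + 1 + 1 + 1 + 1 + 0
= 5


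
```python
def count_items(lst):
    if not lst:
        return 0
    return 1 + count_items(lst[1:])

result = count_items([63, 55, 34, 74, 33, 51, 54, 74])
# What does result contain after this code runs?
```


count_items([63, 55, 34, 74, 33, 51, 54, 74])
= 1 + count_items([55, 34, 74, 33, 51, 54, 74])
= 1 + 1 + count_items([34, 74, 33, 51, 54, 74])
= 1 + 1 + 1 + count_items([74, 33, 51, 54, 74])
= 1 + 1 + 1 + 1 + count_items([33, 51, 54, 74])
= 1 + 1 + 1 + 1 + 1 + count_items([51, 54, 74])
= 1 + 1 + 1 + 1 + 1 + 1 + count_items([54, 74])
= 1 + 1 + 1 + 1 + 1 + 1 + 1 + count_items([74])
= 1 + 1 + 1 + 1 + 1 + 1 + 1 + 1 + count_items([])
= 1 + 1 + 1 + 1 + 1 + 1 + 1 + 1 + 0
= 8


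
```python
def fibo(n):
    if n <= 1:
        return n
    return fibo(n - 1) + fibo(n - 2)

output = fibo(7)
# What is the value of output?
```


fibo(7)
= fibo(6) + fibo(5)
= (fibo(5) + fibo(4)) + fibo(5)
Computing bottom-up: fibo(0)=0, fibo(1)=1, fibo(2)=1, fibo(3)=2, fibo(4)=3, fibo(5)=5, fibo(6)=8, fibo(7)=13
= 13


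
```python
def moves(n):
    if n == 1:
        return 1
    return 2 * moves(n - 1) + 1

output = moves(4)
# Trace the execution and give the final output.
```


moves(4)
= 2 * moves(3) + 1
= 2 * (2 * moves(2) + 1) + 1
= 2 * (2 * (2 * moves(1) + 1) + 1) + 1
Now compute bottom-up:
moves(1) = 1
moves(2) = 2 * 1 + 1 = 3
moves(3) = 2 * 3 + 1 = 7
moves(4) = 2 * 7 + 1 = 15
= 15


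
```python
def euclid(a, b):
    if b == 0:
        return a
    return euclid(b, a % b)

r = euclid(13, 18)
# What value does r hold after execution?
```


euclid(13, 18)
= euclid(18, 13 % 18) = euclid(18, 13)
= euclid(13, 18 % 13) = euclid(13, 5)
= euclid(5, 13 % 5) = euclid(5, 3)
= euclid(3, 5 % 3) = euclid(3, 2)
= euclid(2, 3 % 2) = euclid(2, 1)
= euclid(1, 2 % 1) = euclid(1, 0)
b == 0, return a = 1


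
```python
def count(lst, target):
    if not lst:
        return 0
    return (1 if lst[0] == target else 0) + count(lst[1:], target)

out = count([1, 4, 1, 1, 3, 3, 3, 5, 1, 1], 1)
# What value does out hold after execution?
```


count([1, 4, 1, 1, 3, 3, 3, 5, 1, 1], 1)
lst[0]=1 == 1: 1 + count([4, 1, 1, 3, 3, 3, 5, 1, 1], 1)
lst[0]=4 != 1: 0 + count([1, 1, 3, 3, 3, 5, 1, 1], 1)
lst[0]=1 == 1: 1 + count([1, 3, 3, 3, 5, 1, 1], 1)
lst[0]=1 == 1: 1 + count([3, 3, 3, 5, 1, 1], 1)
lst[0]=3 != 1: 0 + count([3, 3, 5, 1, 1], 1)
lst[0]=3 != 1: 0 + count([3, 5, 1, 1], 1)
lst[0]=3 != 1: 0 + count([5, 1, 1], 1)
lst[0]=5 != 1: 0 + count([1, 1], 1)
lst[0]=1 == 1: 1 + count([1], 1)
lst[0]=1 == 1: 1 + count([], 1)
= 5


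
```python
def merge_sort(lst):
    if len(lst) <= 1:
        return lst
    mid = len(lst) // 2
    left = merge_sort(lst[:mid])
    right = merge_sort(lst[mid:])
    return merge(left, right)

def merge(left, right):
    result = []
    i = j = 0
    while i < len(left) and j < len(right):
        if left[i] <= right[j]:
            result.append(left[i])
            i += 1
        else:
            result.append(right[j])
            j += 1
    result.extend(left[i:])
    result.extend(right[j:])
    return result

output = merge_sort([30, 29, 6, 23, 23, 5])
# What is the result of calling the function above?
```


merge_sort([30, 29, 6, 23, 23, 5])
Split into [30, 29, 6] and [23, 23, 5]
Left sorted: [6, 29, 30]
Right sorted: [5, 23, 23]
Merge [6, 29, 30] and [5, 23, 23]
= [5, 6, 23, 23, 29, 30]
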